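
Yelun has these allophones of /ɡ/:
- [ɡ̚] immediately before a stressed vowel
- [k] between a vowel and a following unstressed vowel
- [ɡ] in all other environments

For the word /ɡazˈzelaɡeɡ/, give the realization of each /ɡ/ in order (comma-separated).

Occurrence 1 (position 1): no conditioning environment matches → elsewhere allophone [ɡ].
Occurrence 2 (position 8): between a vowel and a following unstressed vowel → [k].
Occurrence 3 (position 10): no conditioning environment matches → elsewhere allophone [ɡ].

[ɡ], [k], [ɡ]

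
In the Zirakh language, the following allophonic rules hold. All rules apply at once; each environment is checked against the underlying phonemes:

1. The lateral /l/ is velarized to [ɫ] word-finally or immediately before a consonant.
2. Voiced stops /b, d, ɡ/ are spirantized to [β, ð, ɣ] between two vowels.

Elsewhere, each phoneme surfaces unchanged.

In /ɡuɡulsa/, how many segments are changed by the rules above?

Segments that undergo a rule: /ɡ/ → [ɣ] (rule 2); /l/ → [ɫ] (rule 1).
All other segments surface unchanged.

2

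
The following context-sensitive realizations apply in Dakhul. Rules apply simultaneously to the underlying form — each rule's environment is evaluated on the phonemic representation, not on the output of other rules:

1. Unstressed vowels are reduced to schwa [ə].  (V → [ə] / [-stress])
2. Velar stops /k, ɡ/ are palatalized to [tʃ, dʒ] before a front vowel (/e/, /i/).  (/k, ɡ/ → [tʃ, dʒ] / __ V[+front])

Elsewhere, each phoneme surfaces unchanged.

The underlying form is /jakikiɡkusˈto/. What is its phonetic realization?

[jətʃətʃəɡkəsˈto]

/j/ (word-initial): no rule targets it → [j].
/a/ (between /j/ and /k/): in an unstressed syllable, so rule 1 applies → [ə].
Rule 2 applies to /k/ (between /a/ and /i/: before a front vowel) → [tʃ].
/i/ (between /k/ and /k/): in an unstressed syllable, so rule 1 applies → [ə].
/k/ — between /i/ and /i/, before a front vowel — surfaces as [tʃ] (rule 2).
/i/ — between /k/ and /ɡ/, in an unstressed syllable — surfaces as [ə] (rule 1).
/ɡ/ (between /i/ and /k/) is in the target of rule 2 but the environment (before a front vowel) is not met → [ɡ].
/k/ (between /ɡ/ and /u/) is in the target of rule 2 but the environment (before a front vowel) is not met → [k].
/u/ — between /k/ and /s/, in an unstressed syllable — surfaces as [ə] (rule 1).
/s/ stays [s].
/t/ — not in any rule's target class → [t].
/o/ (word-final): rule 1 targets it, but not in an unstressed syllable → unchanged [o].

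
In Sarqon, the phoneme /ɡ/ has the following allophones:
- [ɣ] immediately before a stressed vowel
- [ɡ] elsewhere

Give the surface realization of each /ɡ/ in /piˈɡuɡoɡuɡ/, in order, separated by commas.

[ɣ], [ɡ], [ɡ], [ɡ]

Occurrence 1 (position 3): immediately before a stressed vowel → [ɣ].
Occurrence 2 (position 5): no conditioning environment matches → elsewhere allophone [ɡ].
Occurrence 3 (position 7): no conditioning environment matches → elsewhere allophone [ɡ].
Occurrence 4 (position 9): no conditioning environment matches → elsewhere allophone [ɡ].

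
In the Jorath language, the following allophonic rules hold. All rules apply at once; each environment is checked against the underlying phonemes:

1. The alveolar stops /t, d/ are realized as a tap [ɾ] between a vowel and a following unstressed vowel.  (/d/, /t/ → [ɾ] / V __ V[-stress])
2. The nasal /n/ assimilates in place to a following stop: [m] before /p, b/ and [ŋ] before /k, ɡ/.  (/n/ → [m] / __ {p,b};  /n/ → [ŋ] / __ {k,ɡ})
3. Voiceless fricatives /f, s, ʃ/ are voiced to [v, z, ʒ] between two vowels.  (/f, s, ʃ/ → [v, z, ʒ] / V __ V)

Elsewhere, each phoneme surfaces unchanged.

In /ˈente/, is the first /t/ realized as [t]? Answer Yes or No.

/t/ — between /n/ and /e/; rule 1 does not apply here → [t].
The actual realization is [t], which matches [t].

Yes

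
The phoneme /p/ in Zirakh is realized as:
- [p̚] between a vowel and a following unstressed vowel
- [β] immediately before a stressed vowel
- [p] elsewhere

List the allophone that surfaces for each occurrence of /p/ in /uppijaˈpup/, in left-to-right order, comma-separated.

Occurrence 1 (position 2): no conditioning environment matches → elsewhere allophone [p].
Occurrence 2 (position 3): no conditioning environment matches → elsewhere allophone [p].
Occurrence 3 (position 7): immediately before a stressed vowel → [β].
Occurrence 4 (position 9): no conditioning environment matches → elsewhere allophone [p].

[p], [p], [β], [p]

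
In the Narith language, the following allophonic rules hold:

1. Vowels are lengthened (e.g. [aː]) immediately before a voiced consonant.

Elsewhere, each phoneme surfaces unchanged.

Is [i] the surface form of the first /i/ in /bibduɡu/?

No

/i/ — between /b/ and /b/, before a voiced consonant — surfaces as [iː] (rule 1).
The actual realization is [iː], not [i].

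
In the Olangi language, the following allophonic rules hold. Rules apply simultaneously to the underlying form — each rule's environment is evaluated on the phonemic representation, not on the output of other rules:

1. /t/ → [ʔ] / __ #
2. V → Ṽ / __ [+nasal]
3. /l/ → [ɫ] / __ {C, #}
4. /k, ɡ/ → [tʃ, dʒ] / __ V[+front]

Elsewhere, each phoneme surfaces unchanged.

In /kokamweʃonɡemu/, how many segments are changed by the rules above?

4

Segments that undergo a rule: /a/ → [ã] (rule 2); /o/ → [õ] (rule 2); /ɡ/ → [dʒ] (rule 4); /e/ → [ẽ] (rule 2).
All other segments surface unchanged.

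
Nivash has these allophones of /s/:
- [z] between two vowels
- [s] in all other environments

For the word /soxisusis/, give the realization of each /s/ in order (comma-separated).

[s], [z], [z], [s]

Occurrence 1 (position 1): no conditioning environment matches → elsewhere allophone [s].
Occurrence 2 (position 5): between two vowels → [z].
Occurrence 3 (position 7): between two vowels → [z].
Occurrence 4 (position 9): no conditioning environment matches → elsewhere allophone [s].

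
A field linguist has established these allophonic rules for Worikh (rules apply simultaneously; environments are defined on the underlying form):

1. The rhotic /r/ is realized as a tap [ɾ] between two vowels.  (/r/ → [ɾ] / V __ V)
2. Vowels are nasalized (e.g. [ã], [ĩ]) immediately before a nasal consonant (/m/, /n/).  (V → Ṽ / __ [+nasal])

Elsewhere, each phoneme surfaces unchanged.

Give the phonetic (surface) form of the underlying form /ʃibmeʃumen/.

[ʃibmeʃũmẽn]

/ʃ/ — not in any rule's target class → [ʃ].
/i/ (between /ʃ/ and /b/) fails the environment for rule 2, so it stays [i].
/b/ (between /i/ and /m/): no rule targets it → [b].
/m/ (between /b/ and /e/): no rule targets it → [m].
/e/ (between /m/ and /ʃ/) is in the target of rule 2 but the environment (before a nasal consonant) is not met → [e].
/ʃ/ — not in any rule's target class → [ʃ].
/u/ — between /ʃ/ and /m/, before a nasal consonant — surfaces as [ũ] (rule 2).
/m/ (between /u/ and /e/) is unaffected → [m].
/e/ — between /m/ and /n/, before a nasal consonant — surfaces as [ẽ] (rule 2).
/n/ — not in any rule's target class → [n].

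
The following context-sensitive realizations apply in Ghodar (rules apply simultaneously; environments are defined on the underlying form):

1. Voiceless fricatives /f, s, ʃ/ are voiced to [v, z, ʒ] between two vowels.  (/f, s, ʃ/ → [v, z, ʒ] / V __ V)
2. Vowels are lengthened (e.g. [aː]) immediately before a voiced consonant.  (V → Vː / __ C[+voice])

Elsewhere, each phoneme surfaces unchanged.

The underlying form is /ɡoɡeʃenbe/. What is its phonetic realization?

/ɡ/ (word-initial) is unaffected → [ɡ].
/o/ (between /ɡ/ and /ɡ/) occurs before a voiced consonant → [oː] by rule 2.
/ɡ/ stays [ɡ].
/e/ (between /ɡ/ and /ʃ/) fails the environment for rule 2, so it stays [e].
/ʃ/ (between /e/ and /e/) occurs between two vowels → [ʒ] by rule 1.
/e/ (between /ʃ/ and /n/): before a voiced consonant, so rule 2 applies → [eː].
/n/ — not in any rule's target class → [n].
/b/ (between /n/ and /e/): no rule targets it → [b].
/e/ (word-final) is in the target of rule 2 but the environment (before a voiced consonant) is not met → [e].

[ɡoːɡeʒeːnbe]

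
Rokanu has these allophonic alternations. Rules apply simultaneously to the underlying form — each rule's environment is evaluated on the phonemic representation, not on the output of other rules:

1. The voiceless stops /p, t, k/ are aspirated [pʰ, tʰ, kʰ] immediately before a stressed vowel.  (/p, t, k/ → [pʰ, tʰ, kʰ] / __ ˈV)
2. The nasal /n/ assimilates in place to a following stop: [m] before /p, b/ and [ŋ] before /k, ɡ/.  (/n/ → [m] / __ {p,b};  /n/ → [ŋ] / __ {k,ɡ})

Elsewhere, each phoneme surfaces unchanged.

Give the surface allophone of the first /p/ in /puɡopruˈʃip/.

/p/ (word-initial): rule 1 targets it, but not immediately before a stressed vowel → unchanged [p].

[p]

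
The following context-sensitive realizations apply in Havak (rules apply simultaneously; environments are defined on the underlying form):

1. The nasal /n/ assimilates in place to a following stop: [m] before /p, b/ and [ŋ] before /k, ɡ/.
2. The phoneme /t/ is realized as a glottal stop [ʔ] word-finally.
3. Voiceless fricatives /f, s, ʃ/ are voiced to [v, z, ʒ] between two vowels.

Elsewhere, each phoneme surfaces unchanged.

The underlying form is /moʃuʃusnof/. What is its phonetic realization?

/m/ stays [m].
/o/ stays [o].
/ʃ/ — between /o/ and /u/, between two vowels — surfaces as [ʒ] (rule 3).
/u/ (between /ʃ/ and /ʃ/) is unaffected → [u].
/ʃ/ meets the environment for rule 3 (between two vowels) → [ʒ].
/u/ (between /ʃ/ and /s/) is unaffected → [u].
/s/ (between /u/ and /n/): rule 3 targets it, but not between two vowels → unchanged [s].
/n/ (between /s/ and /o/) fails the environment for rule 1, so it stays [n].
/o/ (between /n/ and /f/): no rule targets it → [o].
/f/ (word-final) fails the environment for rule 3, so it stays [f].

[moʒuʒusnof]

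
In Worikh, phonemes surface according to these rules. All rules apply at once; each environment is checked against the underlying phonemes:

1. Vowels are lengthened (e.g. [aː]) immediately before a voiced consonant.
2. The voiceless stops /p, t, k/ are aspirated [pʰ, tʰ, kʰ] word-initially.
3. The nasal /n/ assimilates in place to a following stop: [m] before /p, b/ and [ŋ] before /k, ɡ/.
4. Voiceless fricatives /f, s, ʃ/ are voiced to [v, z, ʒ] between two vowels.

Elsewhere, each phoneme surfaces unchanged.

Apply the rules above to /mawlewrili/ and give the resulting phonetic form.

[maːwleːwriːli]

/m/ (word-initial): no rule targets it → [m].
/a/ — between /m/ and /w/, before a voiced consonant — surfaces as [aː] (rule 1).
/w/ (between /a/ and /l/): no rule targets it → [w].
/l/ (between /w/ and /e/) is unaffected → [l].
/e/ meets the environment for rule 1 (before a voiced consonant) → [eː].
/w/ — not in any rule's target class → [w].
/r/ (between /w/ and /i/) is unaffected → [r].
Rule 1 applies to /i/ (between /r/ and /l/: before a voiced consonant) → [iː].
/l/ — not in any rule's target class → [l].
/i/ (word-final) is in the target of rule 1 but the environment (before a voiced consonant) is not met → [i].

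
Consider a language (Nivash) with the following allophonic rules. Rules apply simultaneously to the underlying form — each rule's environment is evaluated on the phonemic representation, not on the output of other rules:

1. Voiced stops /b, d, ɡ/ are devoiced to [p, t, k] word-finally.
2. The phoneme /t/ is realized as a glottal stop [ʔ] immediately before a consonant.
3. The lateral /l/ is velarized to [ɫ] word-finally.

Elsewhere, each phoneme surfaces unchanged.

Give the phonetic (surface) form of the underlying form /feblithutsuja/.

[febliʔhuʔsuja]

/f/ (word-initial): no rule targets it → [f].
/e/ (between /f/ and /b/) is unaffected → [e].
/b/ (between /e/ and /l/) is in the target of rule 1 but the environment (word-finally) is not met → [b].
/l/ (between /b/ and /i/) fails the environment for rule 3, so it stays [l].
/i/ (between /l/ and /t/): no rule targets it → [i].
/t/ (between /i/ and /h/) occurs immediately before a consonant → [ʔ] by rule 2.
/h/ (between /t/ and /u/) is unaffected → [h].
/u/ — not in any rule's target class → [u].
/t/ (between /u/ and /s/) occurs immediately before a consonant → [ʔ] by rule 2.
/s/ stays [s].
/u/ stays [u].
/j/ (between /u/ and /a/) is unaffected → [j].
/a/ (word-final) is unaffected → [a].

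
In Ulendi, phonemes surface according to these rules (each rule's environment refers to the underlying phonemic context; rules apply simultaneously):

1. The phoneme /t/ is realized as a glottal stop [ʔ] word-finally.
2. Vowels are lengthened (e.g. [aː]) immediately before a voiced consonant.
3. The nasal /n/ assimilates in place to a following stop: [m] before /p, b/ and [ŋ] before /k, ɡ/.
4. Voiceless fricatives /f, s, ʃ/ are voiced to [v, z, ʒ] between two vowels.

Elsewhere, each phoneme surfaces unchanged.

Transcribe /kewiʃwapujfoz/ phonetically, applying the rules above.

/e/ — between /k/ and /w/, before a voiced consonant — surfaces as [eː] (rule 2).
/i/ (between /w/ and /ʃ/) is in the target of rule 2 but the environment (before a voiced consonant) is not met → [i].
/ʃ/ (between /i/ and /w/) fails the environment for rule 4, so it stays [ʃ].
/a/ (between /w/ and /p/) fails the environment for rule 2, so it stays [a].
/u/ (between /p/ and /j/): before a voiced consonant, so rule 2 applies → [uː].
/f/ (between /j/ and /o/) fails the environment for rule 4, so it stays [f].
/o/ — between /f/ and /z/, before a voiced consonant — surfaces as [oː] (rule 2).

[keːwiʃwapuːjfoːz]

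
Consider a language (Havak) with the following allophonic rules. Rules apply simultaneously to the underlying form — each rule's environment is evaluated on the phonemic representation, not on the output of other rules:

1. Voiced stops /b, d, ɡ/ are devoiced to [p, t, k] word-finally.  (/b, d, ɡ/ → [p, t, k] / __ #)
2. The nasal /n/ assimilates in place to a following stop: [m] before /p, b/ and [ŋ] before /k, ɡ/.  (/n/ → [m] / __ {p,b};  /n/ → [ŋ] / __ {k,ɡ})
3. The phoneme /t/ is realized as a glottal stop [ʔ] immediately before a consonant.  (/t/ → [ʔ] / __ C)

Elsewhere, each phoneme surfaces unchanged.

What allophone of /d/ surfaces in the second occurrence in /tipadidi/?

[d]

/d/ — between /i/ and /i/; rule 1 does not apply here → [d].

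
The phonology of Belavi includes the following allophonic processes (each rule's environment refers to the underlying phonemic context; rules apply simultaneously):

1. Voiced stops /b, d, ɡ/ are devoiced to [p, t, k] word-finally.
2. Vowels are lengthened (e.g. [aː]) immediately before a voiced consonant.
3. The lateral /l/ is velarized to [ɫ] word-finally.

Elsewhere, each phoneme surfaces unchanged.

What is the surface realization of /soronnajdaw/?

[soːroːnnaːjdaːw]

/s/ (word-initial): no rule targets it → [s].
/o/ (between /s/ and /r/): before a voiced consonant, so rule 2 applies → [oː].
/r/ (between /o/ and /o/): no rule targets it → [r].
/o/ (between /r/ and /n/): before a voiced consonant, so rule 2 applies → [oː].
/n/ (between /o/ and /n/) is unaffected → [n].
/n/ (between /n/ and /a/) is unaffected → [n].
/a/ (between /n/ and /j/): before a voiced consonant, so rule 2 applies → [aː].
/j/ stays [j].
/d/ (between /j/ and /a/) is in the target of rule 1 but the environment (word-finally) is not met → [d].
/a/ (between /d/ and /w/): before a voiced consonant, so rule 2 applies → [aː].
/w/ stays [w].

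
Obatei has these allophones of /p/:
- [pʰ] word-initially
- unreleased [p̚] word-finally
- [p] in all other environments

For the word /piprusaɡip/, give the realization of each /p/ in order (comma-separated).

Occurrence 1 (position 1): word-initially → [pʰ].
Occurrence 2 (position 3): no conditioning environment matches → elsewhere allophone [p].
Occurrence 3 (position 10): word-finally → [p̚].

[pʰ], [p], [p̚]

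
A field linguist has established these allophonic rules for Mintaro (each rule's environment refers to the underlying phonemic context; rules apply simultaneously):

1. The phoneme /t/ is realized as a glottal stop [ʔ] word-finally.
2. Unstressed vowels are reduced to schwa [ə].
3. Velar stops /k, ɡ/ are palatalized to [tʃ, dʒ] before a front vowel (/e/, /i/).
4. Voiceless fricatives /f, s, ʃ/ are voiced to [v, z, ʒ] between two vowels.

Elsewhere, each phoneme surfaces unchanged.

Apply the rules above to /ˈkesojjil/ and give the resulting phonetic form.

/k/ — word-initial, before a front vowel — surfaces as [tʃ] (rule 3).
/e/ — between /k/ and /s/; rule 2 does not apply here → [e].
/s/ (between /e/ and /o/): between two vowels, so rule 4 applies → [z].
/o/ (between /s/ and /j/) occurs in an unstressed syllable → [ə] by rule 2.
/j/ (between /o/ and /j/): no rule targets it → [j].
/j/ stays [j].
/i/ (between /j/ and /l/): in an unstressed syllable, so rule 2 applies → [ə].
/l/ stays [l].

[ˈtʃezəjjəl]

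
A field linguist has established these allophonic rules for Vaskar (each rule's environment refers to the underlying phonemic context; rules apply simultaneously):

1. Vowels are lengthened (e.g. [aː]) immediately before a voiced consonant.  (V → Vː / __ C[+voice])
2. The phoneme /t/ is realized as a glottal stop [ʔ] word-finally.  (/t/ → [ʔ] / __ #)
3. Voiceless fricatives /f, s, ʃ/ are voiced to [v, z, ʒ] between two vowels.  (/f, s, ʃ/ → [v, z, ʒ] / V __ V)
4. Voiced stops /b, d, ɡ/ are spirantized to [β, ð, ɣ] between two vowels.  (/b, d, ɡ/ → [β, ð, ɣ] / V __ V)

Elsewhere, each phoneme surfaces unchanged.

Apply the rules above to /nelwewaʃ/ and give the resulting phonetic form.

/n/ stays [n].
/e/ (between /n/ and /l/): before a voiced consonant, so rule 1 applies → [eː].
/l/ (between /e/ and /w/) is unaffected → [l].
/w/ — not in any rule's target class → [w].
/e/ (between /w/ and /w/) occurs before a voiced consonant → [eː] by rule 1.
/w/ — not in any rule's target class → [w].
/a/ (between /w/ and /ʃ/) is in the target of rule 1 but the environment (before a voiced consonant) is not met → [a].
/ʃ/ (word-final) is in the target of rule 3 but the environment (between two vowels) is not met → [ʃ].

[neːlweːwaʃ]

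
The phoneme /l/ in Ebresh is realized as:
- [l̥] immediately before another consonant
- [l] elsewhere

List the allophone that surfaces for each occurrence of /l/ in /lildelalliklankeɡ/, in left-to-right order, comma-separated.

Occurrence 1 (position 1): no conditioning environment matches → elsewhere allophone [l].
Occurrence 2 (position 3): immediately before another consonant → [l̥].
Occurrence 3 (position 6): no conditioning environment matches → elsewhere allophone [l].
Occurrence 4 (position 8): immediately before another consonant → [l̥].
Occurrence 5 (position 9): no conditioning environment matches → elsewhere allophone [l].
Occurrence 6 (position 12): no conditioning environment matches → elsewhere allophone [l].

[l], [l̥], [l], [l̥], [l], [l]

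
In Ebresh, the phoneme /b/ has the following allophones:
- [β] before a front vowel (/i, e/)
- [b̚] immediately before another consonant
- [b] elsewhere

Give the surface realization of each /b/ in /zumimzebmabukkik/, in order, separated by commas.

Occurrence 1 (position 8): immediately before another consonant → [b̚].
Occurrence 2 (position 11): no conditioning environment matches → elsewhere allophone [b].

[b̚], [b]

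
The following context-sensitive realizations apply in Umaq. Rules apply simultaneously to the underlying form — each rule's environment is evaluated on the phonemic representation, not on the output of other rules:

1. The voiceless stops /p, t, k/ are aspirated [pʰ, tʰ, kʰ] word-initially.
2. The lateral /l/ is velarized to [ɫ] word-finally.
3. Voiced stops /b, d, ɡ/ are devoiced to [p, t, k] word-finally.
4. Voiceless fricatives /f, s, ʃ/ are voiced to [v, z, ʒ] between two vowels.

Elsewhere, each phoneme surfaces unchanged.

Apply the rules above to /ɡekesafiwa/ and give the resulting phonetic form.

/ɡ/ (word-initial) is in the target of rule 3 but the environment (word-finally) is not met → [ɡ].
/e/ — not in any rule's target class → [e].
/k/ (between /e/ and /e/) fails the environment for rule 1, so it stays [k].
/e/ — not in any rule's target class → [e].
/s/ meets the environment for rule 4 (between two vowels) → [z].
/a/ (between /s/ and /f/): no rule targets it → [a].
Rule 4 applies to /f/ (between /a/ and /i/: between two vowels) → [v].
/i/ stays [i].
/w/ — not in any rule's target class → [w].
/a/ stays [a].

[ɡekezaviwa]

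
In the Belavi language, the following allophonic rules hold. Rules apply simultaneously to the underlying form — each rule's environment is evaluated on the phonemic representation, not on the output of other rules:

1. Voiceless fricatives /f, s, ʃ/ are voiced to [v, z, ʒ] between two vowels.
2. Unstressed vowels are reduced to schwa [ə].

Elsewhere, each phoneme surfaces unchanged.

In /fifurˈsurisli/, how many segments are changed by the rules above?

Segments that undergo a rule: /i/ → [ə] (rule 2); /f/ → [v] (rule 1); /u/ → [ə] (rule 2); /i/ → [ə] (rule 2); /i/ → [ə] (rule 2).
All other segments surface unchanged.

5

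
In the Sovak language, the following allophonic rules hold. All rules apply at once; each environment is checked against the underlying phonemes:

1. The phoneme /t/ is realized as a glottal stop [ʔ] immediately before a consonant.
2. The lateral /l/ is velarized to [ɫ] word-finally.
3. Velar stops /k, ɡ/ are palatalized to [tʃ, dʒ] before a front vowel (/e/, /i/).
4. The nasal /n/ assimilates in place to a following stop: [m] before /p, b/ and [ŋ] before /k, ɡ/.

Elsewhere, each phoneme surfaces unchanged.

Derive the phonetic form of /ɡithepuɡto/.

[dʒiʔhepuɡto]

/ɡ/ (word-initial): before a front vowel, so rule 3 applies → [dʒ].
/t/ (between /i/ and /h/): immediately before a consonant, so rule 1 applies → [ʔ].
/ɡ/ (between /u/ and /t/) is in the target of rule 3 but the environment (before a front vowel) is not met → [ɡ].
/t/ — between /ɡ/ and /o/; rule 1 does not apply here → [t].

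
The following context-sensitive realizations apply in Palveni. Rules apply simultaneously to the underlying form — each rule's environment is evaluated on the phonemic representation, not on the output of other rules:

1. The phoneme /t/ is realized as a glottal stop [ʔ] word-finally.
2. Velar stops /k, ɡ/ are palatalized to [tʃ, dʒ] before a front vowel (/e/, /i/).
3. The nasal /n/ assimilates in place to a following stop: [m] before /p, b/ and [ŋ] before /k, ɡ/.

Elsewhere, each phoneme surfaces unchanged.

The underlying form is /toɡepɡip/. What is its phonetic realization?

/t/ (word-initial) is in the target of rule 1 but the environment (word-finally) is not met → [t].
/o/ — not in any rule's target class → [o].
/ɡ/ (between /o/ and /e/): before a front vowel, so rule 2 applies → [dʒ].
/e/ stays [e].
/p/ (between /e/ and /ɡ/) is unaffected → [p].
/ɡ/ — between /p/ and /i/, before a front vowel — surfaces as [dʒ] (rule 2).
/i/ stays [i].
/p/ — not in any rule's target class → [p].

[todʒepdʒip]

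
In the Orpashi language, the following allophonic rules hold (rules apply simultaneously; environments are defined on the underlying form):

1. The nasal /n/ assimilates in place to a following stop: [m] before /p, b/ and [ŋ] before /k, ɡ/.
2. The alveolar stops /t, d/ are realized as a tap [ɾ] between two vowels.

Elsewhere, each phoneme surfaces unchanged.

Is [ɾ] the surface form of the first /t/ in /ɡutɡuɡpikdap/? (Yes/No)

/t/ (between /u/ and /ɡ/) is in the target of rule 2 but the environment (between two vowels) is not met → [t].
The actual realization is [t], not [ɾ].

No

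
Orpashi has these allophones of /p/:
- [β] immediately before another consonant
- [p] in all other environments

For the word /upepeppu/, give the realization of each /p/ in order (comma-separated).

[p], [p], [β], [p]

Occurrence 1 (position 2): no conditioning environment matches → elsewhere allophone [p].
Occurrence 2 (position 4): no conditioning environment matches → elsewhere allophone [p].
Occurrence 3 (position 6): immediately before another consonant → [β].
Occurrence 4 (position 7): no conditioning environment matches → elsewhere allophone [p].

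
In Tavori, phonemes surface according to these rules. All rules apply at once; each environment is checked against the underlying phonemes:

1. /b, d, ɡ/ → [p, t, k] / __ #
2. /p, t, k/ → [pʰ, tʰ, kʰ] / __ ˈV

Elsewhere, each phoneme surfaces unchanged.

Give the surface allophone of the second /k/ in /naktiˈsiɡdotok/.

[k]

/k/ (word-final): rule 2 targets it, but not immediately before a stressed vowel → unchanged [k].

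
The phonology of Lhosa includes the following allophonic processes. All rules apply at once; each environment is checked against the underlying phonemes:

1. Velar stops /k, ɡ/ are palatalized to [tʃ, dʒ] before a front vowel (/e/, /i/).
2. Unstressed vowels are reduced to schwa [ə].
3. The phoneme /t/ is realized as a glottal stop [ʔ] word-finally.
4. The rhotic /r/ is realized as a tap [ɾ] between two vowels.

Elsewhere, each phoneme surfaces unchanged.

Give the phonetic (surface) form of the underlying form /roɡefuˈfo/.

[rədʒəfəˈfo]

/r/ (word-initial) is in the target of rule 4 but the environment (between two vowels) is not met → [r].
/o/ (between /r/ and /ɡ/) occurs in an unstressed syllable → [ə] by rule 2.
/ɡ/ meets the environment for rule 1 (before a front vowel) → [dʒ].
/e/ (between /ɡ/ and /f/): in an unstressed syllable, so rule 2 applies → [ə].
/f/ (between /e/ and /u/) is unaffected → [f].
Rule 2 applies to /u/ (between /f/ and /f/: in an unstressed syllable) → [ə].
/f/ (between /u/ and /o/) is unaffected → [f].
/o/ (word-final) fails the environment for rule 2, so it stays [o].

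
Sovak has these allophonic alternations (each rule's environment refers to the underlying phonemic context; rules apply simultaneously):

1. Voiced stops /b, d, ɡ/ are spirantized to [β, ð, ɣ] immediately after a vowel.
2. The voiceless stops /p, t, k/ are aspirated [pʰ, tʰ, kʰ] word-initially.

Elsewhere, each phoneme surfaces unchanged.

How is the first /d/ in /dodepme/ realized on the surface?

[d]

/d/ (word-initial) fails the environment for rule 1, so it stays [d].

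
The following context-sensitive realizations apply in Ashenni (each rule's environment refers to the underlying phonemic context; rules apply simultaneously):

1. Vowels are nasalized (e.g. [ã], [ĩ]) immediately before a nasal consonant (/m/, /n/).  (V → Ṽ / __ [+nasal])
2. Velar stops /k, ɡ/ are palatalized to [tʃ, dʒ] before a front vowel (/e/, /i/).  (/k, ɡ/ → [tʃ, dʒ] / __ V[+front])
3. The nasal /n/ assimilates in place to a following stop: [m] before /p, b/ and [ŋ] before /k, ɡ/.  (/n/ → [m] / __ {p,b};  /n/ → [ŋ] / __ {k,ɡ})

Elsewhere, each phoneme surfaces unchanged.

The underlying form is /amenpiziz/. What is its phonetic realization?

[ãmẽmpiziz]

/a/ meets the environment for rule 1 (before a nasal consonant) → [ã].
/m/ stays [m].
/e/ — between /m/ and /n/, before a nasal consonant — surfaces as [ẽ] (rule 1).
/n/ — between /e/ and /p/, before a labial or velar stop — surfaces as [m] (rule 3).
/p/ (between /n/ and /i/): no rule targets it → [p].
/i/ (between /p/ and /z/) is in the target of rule 1 but the environment (before a nasal consonant) is not met → [i].
/z/ (between /i/ and /i/) is unaffected → [z].
/i/ — between /z/ and /z/; rule 1 does not apply here → [i].
/z/ (word-final): no rule targets it → [z].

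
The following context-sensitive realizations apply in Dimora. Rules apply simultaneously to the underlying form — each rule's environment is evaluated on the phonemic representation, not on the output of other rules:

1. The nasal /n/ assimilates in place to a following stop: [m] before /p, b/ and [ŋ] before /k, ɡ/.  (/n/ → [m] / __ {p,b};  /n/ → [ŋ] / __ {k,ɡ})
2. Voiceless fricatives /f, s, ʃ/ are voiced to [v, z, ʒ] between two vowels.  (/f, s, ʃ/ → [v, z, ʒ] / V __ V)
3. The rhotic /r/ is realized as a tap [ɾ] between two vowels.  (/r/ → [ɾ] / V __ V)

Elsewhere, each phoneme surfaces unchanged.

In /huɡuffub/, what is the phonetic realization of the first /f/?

[f]

/f/ — between /u/ and /f/; rule 2 does not apply here → [f].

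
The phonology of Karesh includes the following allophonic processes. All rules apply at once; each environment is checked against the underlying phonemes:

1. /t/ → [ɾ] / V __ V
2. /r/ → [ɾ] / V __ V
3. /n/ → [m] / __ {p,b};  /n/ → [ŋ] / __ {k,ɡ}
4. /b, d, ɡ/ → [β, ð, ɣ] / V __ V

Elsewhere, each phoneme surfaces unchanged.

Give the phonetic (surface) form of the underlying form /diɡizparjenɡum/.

/d/ (word-initial) is in the target of rule 4 but the environment (between two vowels) is not met → [d].
/i/ (between /d/ and /ɡ/) is unaffected → [i].
/ɡ/ (between /i/ and /i/): between two vowels, so rule 4 applies → [ɣ].
/i/ — not in any rule's target class → [i].
/z/ (between /i/ and /p/) is unaffected → [z].
/p/ (between /z/ and /a/) is unaffected → [p].
/a/ (between /p/ and /r/): no rule targets it → [a].
/r/ (between /a/ and /j/) fails the environment for rule 2, so it stays [r].
/j/ stays [j].
/e/ (between /j/ and /n/): no rule targets it → [e].
/n/ meets the environment for rule 3 (before a labial or velar stop) → [ŋ].
/ɡ/ (between /n/ and /u/): rule 4 targets it, but not between two vowels → unchanged [ɡ].
/u/ stays [u].
/m/ stays [m].

[diɣizparjeŋɡum]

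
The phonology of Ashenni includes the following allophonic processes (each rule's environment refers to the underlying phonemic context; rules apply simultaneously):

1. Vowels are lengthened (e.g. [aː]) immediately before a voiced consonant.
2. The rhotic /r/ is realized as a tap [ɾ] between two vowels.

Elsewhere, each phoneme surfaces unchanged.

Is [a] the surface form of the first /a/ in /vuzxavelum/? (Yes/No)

/a/ meets the environment for rule 1 (before a voiced consonant) → [aː].
The actual realization is [aː], not [a].

No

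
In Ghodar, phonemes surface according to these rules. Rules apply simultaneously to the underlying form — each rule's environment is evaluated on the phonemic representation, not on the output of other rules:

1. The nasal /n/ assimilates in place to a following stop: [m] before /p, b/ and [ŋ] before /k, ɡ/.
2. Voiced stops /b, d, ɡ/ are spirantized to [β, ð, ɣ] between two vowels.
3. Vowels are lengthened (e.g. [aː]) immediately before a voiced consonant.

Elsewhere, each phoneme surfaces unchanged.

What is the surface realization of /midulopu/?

[miːðuːlopu]

/m/ (word-initial) is unaffected → [m].
/i/ — between /m/ and /d/, before a voiced consonant — surfaces as [iː] (rule 3).
/d/ — between /i/ and /u/, between two vowels — surfaces as [ð] (rule 2).
/u/ meets the environment for rule 3 (before a voiced consonant) → [uː].
/l/ (between /u/ and /o/): no rule targets it → [l].
/o/ (between /l/ and /p/): rule 3 targets it, but not before a voiced consonant → unchanged [o].
/p/ (between /o/ and /u/) is unaffected → [p].
/u/ (word-final) is in the target of rule 3 but the environment (before a voiced consonant) is not met → [u].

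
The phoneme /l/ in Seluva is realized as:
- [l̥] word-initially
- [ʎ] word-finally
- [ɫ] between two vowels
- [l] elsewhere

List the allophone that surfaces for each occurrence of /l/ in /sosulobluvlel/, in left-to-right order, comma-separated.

Occurrence 1 (position 5): between two vowels → [ɫ].
Occurrence 2 (position 8): no conditioning environment matches → elsewhere allophone [l].
Occurrence 3 (position 11): no conditioning environment matches → elsewhere allophone [l].
Occurrence 4 (position 13): word-finally → [ʎ].

[ɫ], [l], [l], [ʎ]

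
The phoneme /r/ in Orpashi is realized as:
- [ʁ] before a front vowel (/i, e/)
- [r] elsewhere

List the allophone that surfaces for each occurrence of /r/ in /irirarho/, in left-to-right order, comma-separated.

[ʁ], [r], [r]

Occurrence 1 (position 2): before a front vowel (/i, e/) → [ʁ].
Occurrence 2 (position 4): no conditioning environment matches → elsewhere allophone [r].
Occurrence 3 (position 6): no conditioning environment matches → elsewhere allophone [r].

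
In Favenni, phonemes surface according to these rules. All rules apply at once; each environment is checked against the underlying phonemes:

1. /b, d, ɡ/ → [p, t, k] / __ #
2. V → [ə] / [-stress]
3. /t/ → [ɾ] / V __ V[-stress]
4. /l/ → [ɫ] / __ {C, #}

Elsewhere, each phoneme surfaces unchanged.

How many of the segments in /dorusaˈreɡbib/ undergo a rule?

Segments that undergo a rule: /o/ → [ə] (rule 2); /u/ → [ə] (rule 2); /a/ → [ə] (rule 2); /i/ → [ə] (rule 2); /b/ → [p] (rule 1).
All other segments surface unchanged.

5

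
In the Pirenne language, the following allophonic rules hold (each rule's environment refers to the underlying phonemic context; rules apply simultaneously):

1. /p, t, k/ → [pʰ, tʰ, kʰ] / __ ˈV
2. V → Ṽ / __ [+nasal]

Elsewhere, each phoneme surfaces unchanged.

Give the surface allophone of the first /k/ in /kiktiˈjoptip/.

/k/ (word-initial) is in the target of rule 1 but the environment (immediately before a stressed vowel) is not met → [k].

[k]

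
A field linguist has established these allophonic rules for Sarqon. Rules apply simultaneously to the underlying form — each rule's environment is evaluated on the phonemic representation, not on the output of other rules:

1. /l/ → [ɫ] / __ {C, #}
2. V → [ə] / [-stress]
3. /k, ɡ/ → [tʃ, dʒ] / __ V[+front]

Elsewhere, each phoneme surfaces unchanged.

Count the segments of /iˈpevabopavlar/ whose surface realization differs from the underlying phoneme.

Segments that undergo a rule: /i/ → [ə] (rule 2); /a/ → [ə] (rule 2); /o/ → [ə] (rule 2); /a/ → [ə] (rule 2); /a/ → [ə] (rule 2).
All other segments surface unchanged.

5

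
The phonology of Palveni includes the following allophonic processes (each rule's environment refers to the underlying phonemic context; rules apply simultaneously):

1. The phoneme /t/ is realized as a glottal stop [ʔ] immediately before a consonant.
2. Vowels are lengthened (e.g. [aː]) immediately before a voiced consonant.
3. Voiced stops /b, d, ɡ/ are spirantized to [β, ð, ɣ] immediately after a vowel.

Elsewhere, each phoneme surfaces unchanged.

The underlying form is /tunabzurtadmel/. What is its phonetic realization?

/t/ — word-initial; rule 1 does not apply here → [t].
/u/ (between /t/ and /n/) occurs before a voiced consonant → [uː] by rule 2.
/n/ (between /u/ and /a/) is unaffected → [n].
/a/ (between /n/ and /b/) occurs before a voiced consonant → [aː] by rule 2.
Rule 3 applies to /b/ (between /a/ and /z/: immediately after a vowel) → [β].
/z/ (between /b/ and /u/) is unaffected → [z].
/u/ (between /z/ and /r/): before a voiced consonant, so rule 2 applies → [uː].
/r/ (between /u/ and /t/) is unaffected → [r].
/t/ (between /r/ and /a/) is in the target of rule 1 but the environment (immediately before a consonant) is not met → [t].
/a/ (between /t/ and /d/) occurs before a voiced consonant → [aː] by rule 2.
/d/ meets the environment for rule 3 (immediately after a vowel) → [ð].
/m/ stays [m].
/e/ — between /m/ and /l/, before a voiced consonant — surfaces as [eː] (rule 2).
/l/ — not in any rule's target class → [l].

[tuːnaːβzuːrtaːðmeːl]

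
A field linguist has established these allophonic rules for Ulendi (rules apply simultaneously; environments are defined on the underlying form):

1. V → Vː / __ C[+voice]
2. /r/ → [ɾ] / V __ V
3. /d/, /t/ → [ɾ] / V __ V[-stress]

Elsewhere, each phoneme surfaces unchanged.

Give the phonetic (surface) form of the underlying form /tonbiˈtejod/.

/t/ (word-initial): rule 3 targets it, but not between a vowel and a following unstressed vowel → unchanged [t].
/o/ meets the environment for rule 1 (before a voiced consonant) → [oː].
/i/ — between /b/ and /t/; rule 1 does not apply here → [i].
/t/ (between /i/ and /e/) fails the environment for rule 3, so it stays [t].
/e/ meets the environment for rule 1 (before a voiced consonant) → [eː].
/o/ (between /j/ and /d/): before a voiced consonant, so rule 1 applies → [oː].
/d/ (word-final) fails the environment for rule 3, so it stays [d].

[toːnbiˈteːjoːd]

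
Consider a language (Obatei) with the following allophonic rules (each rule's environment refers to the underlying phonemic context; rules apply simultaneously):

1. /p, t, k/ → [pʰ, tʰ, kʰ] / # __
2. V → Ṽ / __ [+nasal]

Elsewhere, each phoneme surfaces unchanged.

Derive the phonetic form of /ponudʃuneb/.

[pʰõnudʃũneb]

/p/ (word-initial): word-initially, so rule 1 applies → [pʰ].
/o/ (between /p/ and /n/): before a nasal consonant, so rule 2 applies → [õ].
/n/ stays [n].
/u/ (between /n/ and /d/): rule 2 targets it, but not before a nasal consonant → unchanged [u].
/d/ — not in any rule's target class → [d].
/ʃ/ (between /d/ and /u/): no rule targets it → [ʃ].
/u/ (between /ʃ/ and /n/) occurs before a nasal consonant → [ũ] by rule 2.
/n/ (between /u/ and /e/) is unaffected → [n].
/e/ (between /n/ and /b/) is in the target of rule 2 but the environment (before a nasal consonant) is not met → [e].
/b/ (word-final): no rule targets it → [b].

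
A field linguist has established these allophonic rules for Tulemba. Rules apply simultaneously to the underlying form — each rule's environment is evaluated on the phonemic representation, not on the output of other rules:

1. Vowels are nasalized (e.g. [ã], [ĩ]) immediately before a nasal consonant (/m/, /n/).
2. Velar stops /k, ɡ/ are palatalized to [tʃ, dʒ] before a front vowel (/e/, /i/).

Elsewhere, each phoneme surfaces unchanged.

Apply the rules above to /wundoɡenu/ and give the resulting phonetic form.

[wũndodʒẽnu]

/w/ (word-initial) is unaffected → [w].
/u/ — between /w/ and /n/, before a nasal consonant — surfaces as [ũ] (rule 1).
/n/ (between /u/ and /d/): no rule targets it → [n].
/d/ stays [d].
/o/ (between /d/ and /ɡ/) is in the target of rule 1 but the environment (before a nasal consonant) is not met → [o].
/ɡ/ (between /o/ and /e/): before a front vowel, so rule 2 applies → [dʒ].
/e/ meets the environment for rule 1 (before a nasal consonant) → [ẽ].
/n/ (between /e/ and /u/) is unaffected → [n].
/u/ — word-final; rule 1 does not apply here → [u].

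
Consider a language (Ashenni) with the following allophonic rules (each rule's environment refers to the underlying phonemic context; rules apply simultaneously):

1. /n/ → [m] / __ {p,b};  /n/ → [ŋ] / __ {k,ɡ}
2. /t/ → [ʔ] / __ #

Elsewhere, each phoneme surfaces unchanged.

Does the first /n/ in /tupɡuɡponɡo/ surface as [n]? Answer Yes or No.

Rule 1 applies to /n/ (between /o/ and /ɡ/: before a labial or velar stop) → [ŋ].
The actual realization is [ŋ], not [n].

No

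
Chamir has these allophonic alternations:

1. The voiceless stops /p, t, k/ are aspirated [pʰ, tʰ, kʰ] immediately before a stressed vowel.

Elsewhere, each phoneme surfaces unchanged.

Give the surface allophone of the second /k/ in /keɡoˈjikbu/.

[k]

/k/ (between /i/ and /b/): rule 1 targets it, but not immediately before a stressed vowel → unchanged [k].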